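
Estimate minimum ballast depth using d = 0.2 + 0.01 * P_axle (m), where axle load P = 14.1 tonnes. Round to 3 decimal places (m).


d = 0.2 + 0.01 * 14.1
d = 0.2 + 0.141
d = 0.341 m

0.341


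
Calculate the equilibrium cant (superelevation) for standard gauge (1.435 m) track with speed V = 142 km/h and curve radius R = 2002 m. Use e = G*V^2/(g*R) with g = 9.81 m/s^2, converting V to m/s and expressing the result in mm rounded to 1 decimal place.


Convert speed: V = 142 / 3.6 = 39.4444 m/s
Apply formula: e = 1.435 * 39.4444^2 / (9.81 * 2002)
e = 1.435 * 1555.8642 / 19639.62
e = 0.113682 m = 113.7 mm

113.7


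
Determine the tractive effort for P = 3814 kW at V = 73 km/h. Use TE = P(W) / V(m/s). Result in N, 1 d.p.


Convert: P = 3814 kW = 3814000 W
V = 73 / 3.6 = 20.2778 m/s
TE = 3814000 / 20.2778
TE = 188087.7 N

188087.7


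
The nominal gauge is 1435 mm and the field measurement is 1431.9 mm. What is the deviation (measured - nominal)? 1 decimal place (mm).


Deviation = measured - nominal
Deviation = 1431.9 - 1435
Deviation = -3.1 mm

-3.1


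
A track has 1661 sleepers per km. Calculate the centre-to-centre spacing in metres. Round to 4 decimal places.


Spacing = 1000 m / number of sleepers
Spacing = 1000 / 1661
Spacing = 0.6020 m

0.6020


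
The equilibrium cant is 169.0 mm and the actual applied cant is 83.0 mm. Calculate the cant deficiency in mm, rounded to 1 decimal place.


Cant deficiency = equilibrium cant - actual cant
CD = 169.0 - 83.0
CD = 86.0 mm

86.0


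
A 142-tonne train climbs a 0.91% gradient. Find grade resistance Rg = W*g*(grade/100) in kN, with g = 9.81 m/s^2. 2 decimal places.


Rg = W * 9.81 * grade / 100
Rg = 142 * 9.81 * 0.91 / 100
Rg = 1393.02 * 0.0091
Rg = 12.68 kN

12.68


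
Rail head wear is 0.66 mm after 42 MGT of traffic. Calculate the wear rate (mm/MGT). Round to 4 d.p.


Wear rate = total wear / cumulative tonnage
Rate = 0.66 / 42
Rate = 0.0157 mm/MGT

0.0157


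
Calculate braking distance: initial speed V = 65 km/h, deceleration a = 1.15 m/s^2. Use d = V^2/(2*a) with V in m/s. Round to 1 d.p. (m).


Convert speed: V = 65 / 3.6 = 18.0556 m/s
V^2 = 326.0031
d = 326.0031 / (2 * 1.15)
d = 326.0031 / 2.3
d = 141.7 m

141.7


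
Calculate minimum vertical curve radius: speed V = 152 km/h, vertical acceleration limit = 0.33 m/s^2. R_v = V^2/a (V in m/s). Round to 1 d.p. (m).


Convert speed: V = 152 / 3.6 = 42.2222 m/s
V^2 = 1782.716 m^2/s^2
R_v = 1782.716 / 0.33
R_v = 5402.2 m

5402.2


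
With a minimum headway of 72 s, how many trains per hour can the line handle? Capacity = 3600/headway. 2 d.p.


Capacity = 3600 / headway
Capacity = 3600 / 72
Capacity = 50.00 trains/hour

50.00


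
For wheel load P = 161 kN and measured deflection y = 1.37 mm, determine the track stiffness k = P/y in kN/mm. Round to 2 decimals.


Track stiffness k = P / y
k = 161 / 1.37
k = 117.52 kN/mm

117.52


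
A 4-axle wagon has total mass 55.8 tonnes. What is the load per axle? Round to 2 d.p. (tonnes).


Load per axle = total weight / number of axles
Load = 55.8 / 4
Load = 13.95 tonnes

13.95


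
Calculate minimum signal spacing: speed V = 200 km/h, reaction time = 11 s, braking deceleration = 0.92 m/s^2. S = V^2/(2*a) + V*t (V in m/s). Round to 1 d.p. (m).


V = 200 / 3.6 = 55.5556 m/s
Braking distance = 55.5556^2 / (2*0.92) = 1677.402 m
Sighting distance = 55.5556 * 11 = 611.1111 m
S = 1677.402 + 611.1111 = 2288.5 m

2288.5


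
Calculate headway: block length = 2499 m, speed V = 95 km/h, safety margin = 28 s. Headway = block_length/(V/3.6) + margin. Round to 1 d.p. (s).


V = 95 / 3.6 = 26.3889 m/s
Block traversal time = 2499 / 26.3889 = 94.6989 s
Headway = 94.6989 + 28
Headway = 122.7 s

122.7


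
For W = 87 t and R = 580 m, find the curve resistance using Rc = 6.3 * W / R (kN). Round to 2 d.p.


Rc = 6.3 * W / R
Rc = 6.3 * 87 / 580
Rc = 548.1 / 580
Rc = 0.95 kN

0.95


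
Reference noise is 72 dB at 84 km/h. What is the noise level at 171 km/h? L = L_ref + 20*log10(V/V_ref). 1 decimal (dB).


V/V_ref = 171 / 84 = 2.035714
log10(2.035714) = 0.308717
20 * 0.308717 = 6.1743
L = 72 + 6.1743 = 78.2 dB

78.2


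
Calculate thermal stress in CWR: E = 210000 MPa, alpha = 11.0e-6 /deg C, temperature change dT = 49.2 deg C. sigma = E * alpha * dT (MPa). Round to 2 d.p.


sigma = E * alpha * dT
sigma = 210000 * 11.0e-6 * 49.2
sigma = 2.31 * 49.2
sigma = 113.65 MPa

113.65


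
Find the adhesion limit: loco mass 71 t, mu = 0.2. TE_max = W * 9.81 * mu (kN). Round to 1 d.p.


TE_max = W * g * mu
TE_max = 71 * 9.81 * 0.2
TE_max = 696.51 * 0.2
TE_max = 139.3 kN

139.3


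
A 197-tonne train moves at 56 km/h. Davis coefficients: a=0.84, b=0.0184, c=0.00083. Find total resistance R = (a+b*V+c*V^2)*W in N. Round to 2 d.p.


b*V = 0.0184 * 56 = 1.0304
c*V^2 = 0.00083 * 3136 = 2.60288
R_per_t = 0.84 + 1.0304 + 2.60288 = 4.47328 N/t
R_total = 4.47328 * 197 = 881.24 N

881.24


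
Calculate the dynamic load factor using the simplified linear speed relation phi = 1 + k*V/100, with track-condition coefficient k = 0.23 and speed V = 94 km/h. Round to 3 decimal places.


phi = 1 + k * V / 100
phi = 1 + 0.23 * 94 / 100
phi = 1 + 0.2162
phi = 1.216

1.216


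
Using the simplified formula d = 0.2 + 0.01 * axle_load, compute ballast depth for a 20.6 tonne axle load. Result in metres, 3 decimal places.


d = 0.2 + 0.01 * 20.6
d = 0.2 + 0.206
d = 0.406 m

0.406


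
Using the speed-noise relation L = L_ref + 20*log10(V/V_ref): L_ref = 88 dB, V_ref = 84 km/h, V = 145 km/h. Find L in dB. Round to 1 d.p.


V/V_ref = 145 / 84 = 1.72619
log10(1.72619) = 0.237089
20 * 0.237089 = 4.7418
L = 88 + 4.7418 = 92.7 dB

92.7


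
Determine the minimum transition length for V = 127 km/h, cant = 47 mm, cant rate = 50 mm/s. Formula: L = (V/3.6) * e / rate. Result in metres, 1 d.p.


Convert speed: V = 127 / 3.6 = 35.2778 m/s
L = 35.2778 * 47 / 50
L = 1658.0556 / 50
L = 33.2 m

33.2


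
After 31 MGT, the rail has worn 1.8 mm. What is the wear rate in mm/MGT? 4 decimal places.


Wear rate = total wear / cumulative tonnage
Rate = 1.8 / 31
Rate = 0.0581 mm/MGT

0.0581


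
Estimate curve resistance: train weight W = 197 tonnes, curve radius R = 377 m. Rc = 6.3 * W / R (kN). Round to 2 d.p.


Rc = 6.3 * W / R
Rc = 6.3 * 197 / 377
Rc = 1241.1 / 377
Rc = 3.29 kN

3.29


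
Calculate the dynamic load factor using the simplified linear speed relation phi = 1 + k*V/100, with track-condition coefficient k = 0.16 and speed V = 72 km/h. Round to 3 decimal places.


phi = 1 + k * V / 100
phi = 1 + 0.16 * 72 / 100
phi = 1 + 0.1152
phi = 1.115

1.115


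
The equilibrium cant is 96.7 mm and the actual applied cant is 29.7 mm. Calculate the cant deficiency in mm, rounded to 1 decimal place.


Cant deficiency = equilibrium cant - actual cant
CD = 96.7 - 29.7
CD = 67.0 mm

67.0


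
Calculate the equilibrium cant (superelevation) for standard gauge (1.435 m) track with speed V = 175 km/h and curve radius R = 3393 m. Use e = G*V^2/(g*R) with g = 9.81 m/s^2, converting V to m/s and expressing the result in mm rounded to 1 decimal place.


Convert speed: V = 175 / 3.6 = 48.6111 m/s
Apply formula: e = 1.435 * 48.6111^2 / (9.81 * 3393)
e = 1.435 * 2363.0401 / 33285.33
e = 0.101876 m = 101.9 mm

101.9


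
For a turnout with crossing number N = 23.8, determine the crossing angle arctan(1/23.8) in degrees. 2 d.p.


1/N = 1/23.8 = 0.042017
angle = arctan(0.042017) = 0.041992 rad
angle = 0.041992 * 180/pi = 2.41 degrees

2.41


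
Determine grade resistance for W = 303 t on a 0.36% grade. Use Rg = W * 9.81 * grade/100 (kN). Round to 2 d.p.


Rg = W * 9.81 * grade / 100
Rg = 303 * 9.81 * 0.36 / 100
Rg = 2972.43 * 0.0036
Rg = 10.70 kN

10.70


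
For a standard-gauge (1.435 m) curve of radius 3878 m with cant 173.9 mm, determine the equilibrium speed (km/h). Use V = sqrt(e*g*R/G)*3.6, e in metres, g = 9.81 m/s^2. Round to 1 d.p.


Convert cant: e = 173.9 mm = 0.1739 m
V_ms = sqrt(0.1739 * 9.81 * 3878 / 1.435)
V_ms = sqrt(4610.250176) = 67.8988 m/s
V = 67.8988 * 3.6 = 244.4 km/h

244.4


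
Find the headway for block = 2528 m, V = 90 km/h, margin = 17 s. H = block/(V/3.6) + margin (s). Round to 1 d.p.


V = 90 / 3.6 = 25.0 m/s
Block traversal time = 2528 / 25.0 = 101.12 s
Headway = 101.12 + 17
Headway = 118.1 s

118.1


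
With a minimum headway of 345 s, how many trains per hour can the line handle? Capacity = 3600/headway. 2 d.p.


Capacity = 3600 / headway
Capacity = 3600 / 345
Capacity = 10.43 trains/hour

10.43


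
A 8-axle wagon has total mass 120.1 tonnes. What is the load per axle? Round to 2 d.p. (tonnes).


Load per axle = total weight / number of axles
Load = 120.1 / 8
Load = 15.01 tonnes

15.01


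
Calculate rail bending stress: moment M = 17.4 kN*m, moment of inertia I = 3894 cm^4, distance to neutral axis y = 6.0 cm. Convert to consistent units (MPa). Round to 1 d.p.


Convert units:
M = 17.4 kN*m = 17400000 N*mm
y = 6.0 cm = 60 mm
I = 3894 cm^4 = 38940000 mm^4
sigma = 17400000 * 60 / 38940000
sigma = 26.8 MPa

26.8


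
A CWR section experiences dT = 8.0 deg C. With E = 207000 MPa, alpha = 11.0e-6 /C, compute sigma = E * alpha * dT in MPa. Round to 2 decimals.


sigma = E * alpha * dT
sigma = 207000 * 11.0e-6 * 8.0
sigma = 2.277 * 8.0
sigma = 18.22 MPa

18.22


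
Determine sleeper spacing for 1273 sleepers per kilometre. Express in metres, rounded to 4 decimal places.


Spacing = 1000 m / number of sleepers
Spacing = 1000 / 1273
Spacing = 0.7855 m

0.7855


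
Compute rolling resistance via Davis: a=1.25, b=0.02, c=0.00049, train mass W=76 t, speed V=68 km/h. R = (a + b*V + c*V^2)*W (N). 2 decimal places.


b*V = 0.02 * 68 = 1.36
c*V^2 = 0.00049 * 4624 = 2.26576
R_per_t = 1.25 + 1.36 + 2.26576 = 4.87576 N/t
R_total = 4.87576 * 76 = 370.56 N

370.56


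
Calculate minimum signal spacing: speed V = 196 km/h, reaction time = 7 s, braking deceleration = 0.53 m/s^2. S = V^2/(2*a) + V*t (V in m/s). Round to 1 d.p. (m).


V = 196 / 3.6 = 54.4444 m/s
Braking distance = 54.4444^2 / (2*0.53) = 2796.4128 m
Sighting distance = 54.4444 * 7 = 381.1111 m
S = 2796.4128 + 381.1111 = 3177.5 m

3177.5


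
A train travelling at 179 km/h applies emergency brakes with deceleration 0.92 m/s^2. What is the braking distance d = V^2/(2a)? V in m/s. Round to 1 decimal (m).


Convert speed: V = 179 / 3.6 = 49.7222 m/s
V^2 = 2472.2994
d = 2472.2994 / (2 * 0.92)
d = 2472.2994 / 1.84
d = 1343.6 m

1343.6


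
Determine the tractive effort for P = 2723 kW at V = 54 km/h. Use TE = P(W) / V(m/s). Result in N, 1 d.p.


Convert: P = 2723 kW = 2723000 W
V = 54 / 3.6 = 15.0 m/s
TE = 2723000 / 15.0
TE = 181533.3 N

181533.3


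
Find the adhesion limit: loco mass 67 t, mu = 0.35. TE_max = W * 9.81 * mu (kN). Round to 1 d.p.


TE_max = W * g * mu
TE_max = 67 * 9.81 * 0.35
TE_max = 657.27 * 0.35
TE_max = 230.0 kN

230.0


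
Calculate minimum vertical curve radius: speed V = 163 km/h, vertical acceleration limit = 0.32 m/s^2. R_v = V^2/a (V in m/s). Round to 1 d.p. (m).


Convert speed: V = 163 / 3.6 = 45.2778 m/s
V^2 = 2050.0772 m^2/s^2
R_v = 2050.0772 / 0.32
R_v = 6406.5 m

6406.5


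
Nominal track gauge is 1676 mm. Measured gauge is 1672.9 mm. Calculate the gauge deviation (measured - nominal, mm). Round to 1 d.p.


Deviation = measured - nominal
Deviation = 1672.9 - 1676
Deviation = -3.1 mm

-3.1


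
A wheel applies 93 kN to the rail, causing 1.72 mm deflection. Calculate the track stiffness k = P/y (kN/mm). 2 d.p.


Track stiffness k = P / y
k = 93 / 1.72
k = 54.07 kN/mm

54.07


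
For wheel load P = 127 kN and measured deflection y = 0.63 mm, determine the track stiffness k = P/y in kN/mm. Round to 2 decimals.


Track stiffness k = P / y
k = 127 / 0.63
k = 201.59 kN/mm

201.59


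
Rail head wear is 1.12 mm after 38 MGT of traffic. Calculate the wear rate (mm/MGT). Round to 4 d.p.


Wear rate = total wear / cumulative tonnage
Rate = 1.12 / 38
Rate = 0.0295 mm/MGT

0.0295


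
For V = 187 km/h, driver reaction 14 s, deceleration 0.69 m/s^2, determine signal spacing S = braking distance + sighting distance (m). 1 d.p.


V = 187 / 3.6 = 51.9444 m/s
Braking distance = 51.9444^2 / (2*0.69) = 1955.2357 m
Sighting distance = 51.9444 * 14 = 727.2222 m
S = 1955.2357 + 727.2222 = 2682.5 m

2682.5


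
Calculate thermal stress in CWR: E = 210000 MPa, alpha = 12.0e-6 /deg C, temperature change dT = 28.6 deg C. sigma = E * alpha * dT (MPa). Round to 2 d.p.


sigma = E * alpha * dT
sigma = 210000 * 12.0e-6 * 28.6
sigma = 2.52 * 28.6
sigma = 72.07 MPa

72.07


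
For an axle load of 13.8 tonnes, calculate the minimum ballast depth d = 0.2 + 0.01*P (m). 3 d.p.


d = 0.2 + 0.01 * 13.8
d = 0.2 + 0.138
d = 0.338 m

0.338


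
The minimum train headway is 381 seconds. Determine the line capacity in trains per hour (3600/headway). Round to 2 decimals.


Capacity = 3600 / headway
Capacity = 3600 / 381
Capacity = 9.45 trains/hour

9.45


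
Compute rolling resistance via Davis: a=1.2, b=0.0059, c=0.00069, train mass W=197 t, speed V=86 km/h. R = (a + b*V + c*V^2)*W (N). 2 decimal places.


b*V = 0.0059 * 86 = 0.5074
c*V^2 = 0.00069 * 7396 = 5.10324
R_per_t = 1.2 + 0.5074 + 5.10324 = 6.81064 N/t
R_total = 6.81064 * 197 = 1341.70 N

1341.70


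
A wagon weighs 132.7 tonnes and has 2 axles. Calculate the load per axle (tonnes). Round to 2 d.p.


Load per axle = total weight / number of axles
Load = 132.7 / 2
Load = 66.35 tonnes

66.35


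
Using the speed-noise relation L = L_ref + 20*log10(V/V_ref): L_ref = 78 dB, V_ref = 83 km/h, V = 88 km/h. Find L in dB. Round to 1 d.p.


V/V_ref = 88 / 83 = 1.060241
log10(1.060241) = 0.025405
20 * 0.025405 = 0.5081
L = 78 + 0.5081 = 78.5 dB

78.5


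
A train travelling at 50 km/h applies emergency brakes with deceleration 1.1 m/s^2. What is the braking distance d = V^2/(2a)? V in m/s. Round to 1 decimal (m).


Convert speed: V = 50 / 3.6 = 13.8889 m/s
V^2 = 192.9012
d = 192.9012 / (2 * 1.1)
d = 192.9012 / 2.2
d = 87.7 m

87.7


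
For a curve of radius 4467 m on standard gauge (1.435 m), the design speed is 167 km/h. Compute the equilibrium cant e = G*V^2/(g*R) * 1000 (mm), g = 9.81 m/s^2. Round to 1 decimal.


Convert speed: V = 167 / 3.6 = 46.3889 m/s
Apply formula: e = 1.435 * 46.3889^2 / (9.81 * 4467)
e = 1.435 * 2151.929 / 43821.27
e = 0.070468 m = 70.5 mm

70.5


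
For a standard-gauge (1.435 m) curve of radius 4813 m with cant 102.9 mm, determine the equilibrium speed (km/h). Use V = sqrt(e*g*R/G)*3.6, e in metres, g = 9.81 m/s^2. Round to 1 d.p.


Convert cant: e = 102.9 mm = 0.1029 m
V_ms = sqrt(0.1029 * 9.81 * 4813 / 1.435)
V_ms = sqrt(3385.69898) = 58.1868 m/s
V = 58.1868 * 3.6 = 209.5 km/h

209.5


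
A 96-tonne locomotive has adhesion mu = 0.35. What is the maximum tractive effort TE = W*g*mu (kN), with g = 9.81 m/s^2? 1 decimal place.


TE_max = W * g * mu
TE_max = 96 * 9.81 * 0.35
TE_max = 941.76 * 0.35
TE_max = 329.6 kN

329.6


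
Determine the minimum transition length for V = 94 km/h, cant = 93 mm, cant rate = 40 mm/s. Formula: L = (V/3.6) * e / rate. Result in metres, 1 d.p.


Convert speed: V = 94 / 3.6 = 26.1111 m/s
L = 26.1111 * 93 / 40
L = 2428.3333 / 40
L = 60.7 m

60.7


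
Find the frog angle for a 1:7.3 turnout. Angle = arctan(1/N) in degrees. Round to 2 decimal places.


1/N = 1/7.3 = 0.136986
angle = arctan(0.136986) = 0.136139 rad
angle = 0.136139 * 180/pi = 7.80 degrees

7.80


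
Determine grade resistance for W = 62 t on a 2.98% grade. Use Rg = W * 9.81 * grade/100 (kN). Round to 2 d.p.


Rg = W * 9.81 * grade / 100
Rg = 62 * 9.81 * 2.98 / 100
Rg = 608.22 * 0.0298
Rg = 18.12 kN

18.12


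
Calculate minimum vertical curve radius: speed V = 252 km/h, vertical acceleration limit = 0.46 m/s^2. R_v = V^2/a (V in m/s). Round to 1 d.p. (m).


Convert speed: V = 252 / 3.6 = 70.0 m/s
V^2 = 4900.0 m^2/s^2
R_v = 4900.0 / 0.46
R_v = 10652.2 m

10652.2


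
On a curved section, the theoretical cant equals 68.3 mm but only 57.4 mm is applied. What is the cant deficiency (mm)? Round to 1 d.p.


Cant deficiency = equilibrium cant - actual cant
CD = 68.3 - 57.4
CD = 10.9 mm

10.9


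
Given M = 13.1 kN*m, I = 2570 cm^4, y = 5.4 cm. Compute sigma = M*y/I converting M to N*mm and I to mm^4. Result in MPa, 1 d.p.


Convert units:
M = 13.1 kN*m = 13100000 N*mm
y = 5.4 cm = 54 mm
I = 2570 cm^4 = 25700000 mm^4
sigma = 13100000 * 54 / 25700000
sigma = 27.5 MPa

27.5


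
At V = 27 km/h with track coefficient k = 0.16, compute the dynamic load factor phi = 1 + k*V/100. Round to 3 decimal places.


phi = 1 + k * V / 100
phi = 1 + 0.16 * 27 / 100
phi = 1 + 0.0432
phi = 1.043

1.043


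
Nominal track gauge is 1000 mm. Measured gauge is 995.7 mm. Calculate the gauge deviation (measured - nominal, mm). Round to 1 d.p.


Deviation = measured - nominal
Deviation = 995.7 - 1000
Deviation = -4.3 mm

-4.3


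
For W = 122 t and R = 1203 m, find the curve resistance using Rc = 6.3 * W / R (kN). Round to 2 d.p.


Rc = 6.3 * W / R
Rc = 6.3 * 122 / 1203
Rc = 768.6 / 1203
Rc = 0.64 kN

0.64


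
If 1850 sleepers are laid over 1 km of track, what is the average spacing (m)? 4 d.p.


Spacing = 1000 m / number of sleepers
Spacing = 1000 / 1850
Spacing = 0.5405 m

0.5405


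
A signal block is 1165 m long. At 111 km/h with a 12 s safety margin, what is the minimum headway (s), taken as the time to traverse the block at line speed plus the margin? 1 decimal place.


V = 111 / 3.6 = 30.8333 m/s
Block traversal time = 1165 / 30.8333 = 37.7838 s
Headway = 37.7838 + 12
Headway = 49.8 s

49.8


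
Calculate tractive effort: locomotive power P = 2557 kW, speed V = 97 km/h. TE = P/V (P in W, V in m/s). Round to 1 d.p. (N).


Convert: P = 2557 kW = 2557000 W
V = 97 / 3.6 = 26.9444 m/s
TE = 2557000 / 26.9444
TE = 94899.0 N

94899.0


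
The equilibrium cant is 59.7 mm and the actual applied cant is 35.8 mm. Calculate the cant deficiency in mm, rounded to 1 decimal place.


Cant deficiency = equilibrium cant - actual cant
CD = 59.7 - 35.8
CD = 23.9 mm

23.9


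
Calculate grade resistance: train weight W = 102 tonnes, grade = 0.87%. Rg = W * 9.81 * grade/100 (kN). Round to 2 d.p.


Rg = W * 9.81 * grade / 100
Rg = 102 * 9.81 * 0.87 / 100
Rg = 1000.62 * 0.0087
Rg = 8.71 kN

8.71


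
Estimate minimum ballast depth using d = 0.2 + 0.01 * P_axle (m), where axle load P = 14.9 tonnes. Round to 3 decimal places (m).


d = 0.2 + 0.01 * 14.9
d = 0.2 + 0.149
d = 0.349 m

0.349


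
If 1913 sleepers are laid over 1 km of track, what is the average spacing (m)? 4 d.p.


Spacing = 1000 m / number of sleepers
Spacing = 1000 / 1913
Spacing = 0.5227 m

0.5227


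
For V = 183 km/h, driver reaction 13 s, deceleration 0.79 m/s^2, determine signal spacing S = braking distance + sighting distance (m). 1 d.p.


V = 183 / 3.6 = 50.8333 m/s
Braking distance = 50.8333^2 / (2*0.79) = 1635.4606 m
Sighting distance = 50.8333 * 13 = 660.8333 m
S = 1635.4606 + 660.8333 = 2296.3 m

2296.3


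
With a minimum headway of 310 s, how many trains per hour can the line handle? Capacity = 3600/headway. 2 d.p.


Capacity = 3600 / headway
Capacity = 3600 / 310
Capacity = 11.61 trains/hour

11.61


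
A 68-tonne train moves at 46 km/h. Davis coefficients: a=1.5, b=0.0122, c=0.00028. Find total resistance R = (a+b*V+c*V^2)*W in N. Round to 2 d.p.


b*V = 0.0122 * 46 = 0.5612
c*V^2 = 0.00028 * 2116 = 0.59248
R_per_t = 1.5 + 0.5612 + 0.59248 = 2.65368 N/t
R_total = 2.65368 * 68 = 180.45 N

180.45


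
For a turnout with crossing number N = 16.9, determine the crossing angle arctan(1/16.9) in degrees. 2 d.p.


1/N = 1/16.9 = 0.059172
angle = arctan(0.059172) = 0.059103 rad
angle = 0.059103 * 180/pi = 3.39 degrees

3.39


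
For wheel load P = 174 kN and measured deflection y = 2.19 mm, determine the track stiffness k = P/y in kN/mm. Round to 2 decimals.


Track stiffness k = P / y
k = 174 / 2.19
k = 79.45 kN/mm

79.45


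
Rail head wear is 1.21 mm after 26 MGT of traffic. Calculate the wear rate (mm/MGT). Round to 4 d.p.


Wear rate = total wear / cumulative tonnage
Rate = 1.21 / 26
Rate = 0.0465 mm/MGT

0.0465


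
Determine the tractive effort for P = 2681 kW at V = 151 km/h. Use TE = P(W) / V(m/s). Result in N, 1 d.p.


Convert: P = 2681 kW = 2681000 W
V = 151 / 3.6 = 41.9444 m/s
TE = 2681000 / 41.9444
TE = 63917.9 N

63917.9


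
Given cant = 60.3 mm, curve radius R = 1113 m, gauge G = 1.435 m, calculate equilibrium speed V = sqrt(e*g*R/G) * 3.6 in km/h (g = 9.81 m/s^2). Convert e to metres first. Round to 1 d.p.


Convert cant: e = 60.3 mm = 0.0603 m
V_ms = sqrt(0.0603 * 9.81 * 1113 / 1.435)
V_ms = sqrt(458.806522) = 21.4198 m/s
V = 21.4198 * 3.6 = 77.1 km/h

77.1


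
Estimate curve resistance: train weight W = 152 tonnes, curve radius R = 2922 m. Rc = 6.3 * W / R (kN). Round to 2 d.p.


Rc = 6.3 * W / R
Rc = 6.3 * 152 / 2922
Rc = 957.6 / 2922
Rc = 0.33 kN

0.33


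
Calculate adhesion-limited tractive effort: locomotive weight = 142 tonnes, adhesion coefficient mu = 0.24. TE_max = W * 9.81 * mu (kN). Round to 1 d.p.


TE_max = W * g * mu
TE_max = 142 * 9.81 * 0.24
TE_max = 1393.02 * 0.24
TE_max = 334.3 kN

334.3


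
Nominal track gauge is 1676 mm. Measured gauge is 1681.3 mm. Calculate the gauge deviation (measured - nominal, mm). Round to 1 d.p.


Deviation = measured - nominal
Deviation = 1681.3 - 1676
Deviation = 5.3 mm

5.3


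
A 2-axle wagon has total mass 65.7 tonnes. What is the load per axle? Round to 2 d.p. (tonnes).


Load per axle = total weight / number of axles
Load = 65.7 / 2
Load = 32.85 tonnes

32.85


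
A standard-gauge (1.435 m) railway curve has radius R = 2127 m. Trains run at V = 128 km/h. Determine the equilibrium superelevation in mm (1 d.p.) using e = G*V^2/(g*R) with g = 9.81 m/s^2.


Convert speed: V = 128 / 3.6 = 35.5556 m/s
Apply formula: e = 1.435 * 35.5556^2 / (9.81 * 2127)
e = 1.435 * 1264.1975 / 20865.87
e = 0.086942 m = 86.9 mm

86.9


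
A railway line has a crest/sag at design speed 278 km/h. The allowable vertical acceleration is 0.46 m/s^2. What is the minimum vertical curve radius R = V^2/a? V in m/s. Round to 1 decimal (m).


Convert speed: V = 278 / 3.6 = 77.2222 m/s
V^2 = 5963.2716 m^2/s^2
R_v = 5963.2716 / 0.46
R_v = 12963.6 m

12963.6


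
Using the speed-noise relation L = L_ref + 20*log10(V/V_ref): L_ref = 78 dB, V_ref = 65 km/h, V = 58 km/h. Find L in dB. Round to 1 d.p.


V/V_ref = 58 / 65 = 0.892308
log10(0.892308) = -0.049485
20 * -0.049485 = -0.9897
L = 78 + -0.9897 = 77.0 dB

77.0


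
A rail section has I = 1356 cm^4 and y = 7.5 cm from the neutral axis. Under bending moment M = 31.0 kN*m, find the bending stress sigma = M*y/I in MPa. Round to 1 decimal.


Convert units:
M = 31.0 kN*m = 31000000 N*mm
y = 7.5 cm = 75 mm
I = 1356 cm^4 = 13560000 mm^4
sigma = 31000000 * 75 / 13560000
sigma = 171.5 MPa

171.5


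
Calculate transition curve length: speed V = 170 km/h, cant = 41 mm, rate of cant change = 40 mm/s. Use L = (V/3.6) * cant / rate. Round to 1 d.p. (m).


Convert speed: V = 170 / 3.6 = 47.2222 m/s
L = 47.2222 * 41 / 40
L = 1936.1111 / 40
L = 48.4 m

48.4


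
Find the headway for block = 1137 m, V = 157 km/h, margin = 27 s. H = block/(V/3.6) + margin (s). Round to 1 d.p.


V = 157 / 3.6 = 43.6111 m/s
Block traversal time = 1137 / 43.6111 = 26.0713 s
Headway = 26.0713 + 27
Headway = 53.1 s

53.1


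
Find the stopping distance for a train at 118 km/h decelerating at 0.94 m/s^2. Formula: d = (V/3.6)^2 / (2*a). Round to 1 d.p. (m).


Convert speed: V = 118 / 3.6 = 32.7778 m/s
V^2 = 1074.3827
d = 1074.3827 / (2 * 0.94)
d = 1074.3827 / 1.88
d = 571.5 m

571.5


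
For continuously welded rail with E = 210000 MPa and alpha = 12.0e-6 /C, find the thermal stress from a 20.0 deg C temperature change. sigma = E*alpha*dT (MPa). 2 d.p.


sigma = E * alpha * dT
sigma = 210000 * 12.0e-6 * 20.0
sigma = 2.52 * 20.0
sigma = 50.40 MPa

50.40


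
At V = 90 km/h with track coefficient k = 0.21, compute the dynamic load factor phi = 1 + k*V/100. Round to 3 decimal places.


phi = 1 + k * V / 100
phi = 1 + 0.21 * 90 / 100
phi = 1 + 0.189
phi = 1.189

1.189


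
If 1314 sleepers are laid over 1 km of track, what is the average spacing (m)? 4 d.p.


Spacing = 1000 m / number of sleepers
Spacing = 1000 / 1314
Spacing = 0.7610 m

0.7610


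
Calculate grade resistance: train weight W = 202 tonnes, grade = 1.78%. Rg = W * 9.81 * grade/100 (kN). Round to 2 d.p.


Rg = W * 9.81 * grade / 100
Rg = 202 * 9.81 * 1.78 / 100
Rg = 1981.62 * 0.0178
Rg = 35.27 kN

35.27


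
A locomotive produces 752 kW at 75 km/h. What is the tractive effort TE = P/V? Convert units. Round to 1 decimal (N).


Convert: P = 752 kW = 752000 W
V = 75 / 3.6 = 20.8333 m/s
TE = 752000 / 20.8333
TE = 36096.0 N

36096.0


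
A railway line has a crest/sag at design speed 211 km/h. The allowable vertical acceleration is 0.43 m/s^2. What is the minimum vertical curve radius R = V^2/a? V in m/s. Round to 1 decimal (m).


Convert speed: V = 211 / 3.6 = 58.6111 m/s
V^2 = 3435.2623 m^2/s^2
R_v = 3435.2623 / 0.43
R_v = 7989.0 m

7989.0


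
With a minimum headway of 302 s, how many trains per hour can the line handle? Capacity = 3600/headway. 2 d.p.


Capacity = 3600 / headway
Capacity = 3600 / 302
Capacity = 11.92 trains/hour

11.92


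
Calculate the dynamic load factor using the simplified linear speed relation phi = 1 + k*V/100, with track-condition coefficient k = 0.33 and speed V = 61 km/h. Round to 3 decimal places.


phi = 1 + k * V / 100
phi = 1 + 0.33 * 61 / 100
phi = 1 + 0.2013
phi = 1.201

1.201


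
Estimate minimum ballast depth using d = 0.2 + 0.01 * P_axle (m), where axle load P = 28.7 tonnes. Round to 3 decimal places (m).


d = 0.2 + 0.01 * 28.7
d = 0.2 + 0.287
d = 0.487 m

0.487


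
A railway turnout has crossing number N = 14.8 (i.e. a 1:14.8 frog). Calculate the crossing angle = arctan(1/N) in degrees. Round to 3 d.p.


1/N = 1/14.8 = 0.067568
angle = arctan(0.067568) = 0.067465 rad
angle = 0.067465 * 180/pi = 3.865 degrees

3.865


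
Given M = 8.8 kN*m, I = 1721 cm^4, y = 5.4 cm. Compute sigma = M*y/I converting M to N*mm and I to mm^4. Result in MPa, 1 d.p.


Convert units:
M = 8.8 kN*m = 8800000 N*mm
y = 5.4 cm = 54 mm
I = 1721 cm^4 = 17210000 mm^4
sigma = 8800000 * 54 / 17210000
sigma = 27.6 MPa

27.6


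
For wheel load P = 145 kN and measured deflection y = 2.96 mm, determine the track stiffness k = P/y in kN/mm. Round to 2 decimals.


Track stiffness k = P / y
k = 145 / 2.96
k = 48.99 kN/mm

48.99


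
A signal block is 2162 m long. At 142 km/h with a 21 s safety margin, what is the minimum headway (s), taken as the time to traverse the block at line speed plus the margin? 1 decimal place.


V = 142 / 3.6 = 39.4444 m/s
Block traversal time = 2162 / 39.4444 = 54.8113 s
Headway = 54.8113 + 21
Headway = 75.8 s

75.8


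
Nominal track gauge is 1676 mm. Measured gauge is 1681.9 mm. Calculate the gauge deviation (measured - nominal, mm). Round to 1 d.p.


Deviation = measured - nominal
Deviation = 1681.9 - 1676
Deviation = 5.9 mm

5.9


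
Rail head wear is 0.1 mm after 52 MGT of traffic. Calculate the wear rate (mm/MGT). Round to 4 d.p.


Wear rate = total wear / cumulative tonnage
Rate = 0.1 / 52
Rate = 0.0019 mm/MGT

0.0019


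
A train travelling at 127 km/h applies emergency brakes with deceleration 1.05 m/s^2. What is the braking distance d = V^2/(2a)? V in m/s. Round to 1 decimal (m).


Convert speed: V = 127 / 3.6 = 35.2778 m/s
V^2 = 1244.5216
d = 1244.5216 / (2 * 1.05)
d = 1244.5216 / 2.1
d = 592.6 m

592.6


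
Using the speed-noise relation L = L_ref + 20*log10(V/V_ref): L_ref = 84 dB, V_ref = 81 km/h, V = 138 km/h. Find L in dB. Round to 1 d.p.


V/V_ref = 138 / 81 = 1.703704
log10(1.703704) = 0.231394
20 * 0.231394 = 4.6279
L = 84 + 4.6279 = 88.6 dB

88.6


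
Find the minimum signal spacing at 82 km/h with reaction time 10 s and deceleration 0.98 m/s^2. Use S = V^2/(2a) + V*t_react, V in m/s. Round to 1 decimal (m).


V = 82 / 3.6 = 22.7778 m/s
Braking distance = 22.7778^2 / (2*0.98) = 264.7077 m
Sighting distance = 22.7778 * 10 = 227.7778 m
S = 264.7077 + 227.7778 = 492.5 m

492.5


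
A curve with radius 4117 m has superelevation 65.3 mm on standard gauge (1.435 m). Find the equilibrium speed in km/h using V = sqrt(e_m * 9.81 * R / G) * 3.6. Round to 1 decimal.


Convert cant: e = 65.3 mm = 0.0653 m
V_ms = sqrt(0.0653 * 9.81 * 4117 / 1.435)
V_ms = sqrt(1837.854621) = 42.8702 m/s
V = 42.8702 * 3.6 = 154.3 km/h

154.3


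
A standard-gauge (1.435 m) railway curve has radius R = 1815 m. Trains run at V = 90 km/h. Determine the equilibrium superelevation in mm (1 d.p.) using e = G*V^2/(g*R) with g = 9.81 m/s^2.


Convert speed: V = 90 / 3.6 = 25.0 m/s
Apply formula: e = 1.435 * 25.0^2 / (9.81 * 1815)
e = 1.435 * 625.0 / 17805.15
e = 0.050372 m = 50.4 mm

50.4


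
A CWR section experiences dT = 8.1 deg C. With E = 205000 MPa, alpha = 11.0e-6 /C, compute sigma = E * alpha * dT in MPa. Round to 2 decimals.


sigma = E * alpha * dT
sigma = 205000 * 11.0e-6 * 8.1
sigma = 2.255 * 8.1
sigma = 18.27 MPa

18.27


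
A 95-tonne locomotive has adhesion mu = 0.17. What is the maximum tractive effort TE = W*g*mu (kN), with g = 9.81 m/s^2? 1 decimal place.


TE_max = W * g * mu
TE_max = 95 * 9.81 * 0.17
TE_max = 931.95 * 0.17
TE_max = 158.4 kN

158.4


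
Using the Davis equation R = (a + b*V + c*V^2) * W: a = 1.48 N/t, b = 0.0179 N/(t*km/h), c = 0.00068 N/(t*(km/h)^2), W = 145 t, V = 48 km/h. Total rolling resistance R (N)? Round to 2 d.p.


b*V = 0.0179 * 48 = 0.8592
c*V^2 = 0.00068 * 2304 = 1.56672
R_per_t = 1.48 + 0.8592 + 1.56672 = 3.90592 N/t
R_total = 3.90592 * 145 = 566.36 N

566.36


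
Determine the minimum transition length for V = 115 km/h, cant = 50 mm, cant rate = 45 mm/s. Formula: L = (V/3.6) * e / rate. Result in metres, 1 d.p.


Convert speed: V = 115 / 3.6 = 31.9444 m/s
L = 31.9444 * 50 / 45
L = 1597.2222 / 45
L = 35.5 m

35.5


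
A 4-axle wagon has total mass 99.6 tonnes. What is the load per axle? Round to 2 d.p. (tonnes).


Load per axle = total weight / number of axles
Load = 99.6 / 4
Load = 24.90 tonnes

24.90


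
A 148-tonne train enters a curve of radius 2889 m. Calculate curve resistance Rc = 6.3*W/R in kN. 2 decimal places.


Rc = 6.3 * W / R
Rc = 6.3 * 148 / 2889
Rc = 932.4 / 2889
Rc = 0.32 kN

0.32


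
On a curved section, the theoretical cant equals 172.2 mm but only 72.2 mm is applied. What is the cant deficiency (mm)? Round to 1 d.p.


Cant deficiency = equilibrium cant - actual cant
CD = 172.2 - 72.2
CD = 100.0 mm

100.0


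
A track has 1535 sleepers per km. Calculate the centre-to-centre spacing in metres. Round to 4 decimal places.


Spacing = 1000 m / number of sleepers
Spacing = 1000 / 1535
Spacing = 0.6515 m

0.6515


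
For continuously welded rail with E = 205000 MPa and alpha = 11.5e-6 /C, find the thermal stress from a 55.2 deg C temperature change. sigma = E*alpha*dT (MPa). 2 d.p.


sigma = E * alpha * dT
sigma = 205000 * 11.5e-6 * 55.2
sigma = 2.3575 * 55.2
sigma = 130.13 MPa

130.13


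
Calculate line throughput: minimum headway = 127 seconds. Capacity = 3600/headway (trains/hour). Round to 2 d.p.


Capacity = 3600 / headway
Capacity = 3600 / 127
Capacity = 28.35 trains/hour

28.35


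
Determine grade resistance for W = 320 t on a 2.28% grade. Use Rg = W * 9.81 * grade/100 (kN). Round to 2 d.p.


Rg = W * 9.81 * grade / 100
Rg = 320 * 9.81 * 2.28 / 100
Rg = 3139.2 * 0.0228
Rg = 71.57 kN

71.57


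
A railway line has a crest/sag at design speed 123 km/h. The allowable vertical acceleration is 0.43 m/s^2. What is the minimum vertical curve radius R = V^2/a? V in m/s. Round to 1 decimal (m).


Convert speed: V = 123 / 3.6 = 34.1667 m/s
V^2 = 1167.3611 m^2/s^2
R_v = 1167.3611 / 0.43
R_v = 2714.8 m

2714.8


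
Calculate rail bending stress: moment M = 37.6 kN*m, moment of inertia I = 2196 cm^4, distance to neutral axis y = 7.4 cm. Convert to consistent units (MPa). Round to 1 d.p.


Convert units:
M = 37.6 kN*m = 37600000 N*mm
y = 7.4 cm = 74 mm
I = 2196 cm^4 = 21960000 mm^4
sigma = 37600000 * 74 / 21960000
sigma = 126.7 MPa

126.7


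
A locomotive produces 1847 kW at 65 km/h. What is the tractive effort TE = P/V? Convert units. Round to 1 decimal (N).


Convert: P = 1847 kW = 1847000 W
V = 65 / 3.6 = 18.0556 m/s
TE = 1847000 / 18.0556
TE = 102295.4 N

102295.4


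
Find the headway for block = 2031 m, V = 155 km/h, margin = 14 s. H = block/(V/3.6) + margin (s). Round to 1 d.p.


V = 155 / 3.6 = 43.0556 m/s
Block traversal time = 2031 / 43.0556 = 47.1716 s
Headway = 47.1716 + 14
Headway = 61.2 s

61.2


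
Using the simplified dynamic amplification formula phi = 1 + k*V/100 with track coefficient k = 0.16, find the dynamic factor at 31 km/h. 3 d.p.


phi = 1 + k * V / 100
phi = 1 + 0.16 * 31 / 100
phi = 1 + 0.0496
phi = 1.050

1.050


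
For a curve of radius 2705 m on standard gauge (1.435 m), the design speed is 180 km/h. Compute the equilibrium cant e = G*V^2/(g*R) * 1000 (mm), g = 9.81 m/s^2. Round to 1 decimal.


Convert speed: V = 180 / 3.6 = 50.0 m/s
Apply formula: e = 1.435 * 50.0^2 / (9.81 * 2705)
e = 1.435 * 2500.0 / 26536.05
e = 0.135193 m = 135.2 mm

135.2


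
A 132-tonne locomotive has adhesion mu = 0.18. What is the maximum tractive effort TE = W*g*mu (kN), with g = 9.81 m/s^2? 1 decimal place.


TE_max = W * g * mu
TE_max = 132 * 9.81 * 0.18
TE_max = 1294.92 * 0.18
TE_max = 233.1 kN

233.1


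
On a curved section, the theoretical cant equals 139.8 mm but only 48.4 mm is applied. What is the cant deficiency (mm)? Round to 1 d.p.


Cant deficiency = equilibrium cant - actual cant
CD = 139.8 - 48.4
CD = 91.4 mm

91.4


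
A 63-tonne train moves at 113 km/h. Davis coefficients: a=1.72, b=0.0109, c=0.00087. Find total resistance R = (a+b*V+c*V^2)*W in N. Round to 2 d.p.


b*V = 0.0109 * 113 = 1.2317
c*V^2 = 0.00087 * 12769 = 11.10903
R_per_t = 1.72 + 1.2317 + 11.10903 = 14.06073 N/t
R_total = 14.06073 * 63 = 885.83 N

885.83


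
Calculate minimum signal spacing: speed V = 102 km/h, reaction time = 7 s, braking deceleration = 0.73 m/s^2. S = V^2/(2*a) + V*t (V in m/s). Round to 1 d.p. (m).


V = 102 / 3.6 = 28.3333 m/s
Braking distance = 28.3333^2 / (2*0.73) = 549.8478 m
Sighting distance = 28.3333 * 7 = 198.3333 m
S = 549.8478 + 198.3333 = 748.2 m

748.2


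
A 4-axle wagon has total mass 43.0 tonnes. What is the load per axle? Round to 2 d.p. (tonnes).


Load per axle = total weight / number of axles
Load = 43.0 / 4
Load = 10.75 tonnes

10.75


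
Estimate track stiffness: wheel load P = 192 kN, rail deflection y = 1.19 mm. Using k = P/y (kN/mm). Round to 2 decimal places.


Track stiffness k = P / y
k = 192 / 1.19
k = 161.34 kN/mm

161.34


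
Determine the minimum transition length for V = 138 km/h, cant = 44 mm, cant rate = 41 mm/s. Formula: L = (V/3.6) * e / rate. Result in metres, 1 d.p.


Convert speed: V = 138 / 3.6 = 38.3333 m/s
L = 38.3333 * 44 / 41
L = 1686.6667 / 41
L = 41.1 m

41.1


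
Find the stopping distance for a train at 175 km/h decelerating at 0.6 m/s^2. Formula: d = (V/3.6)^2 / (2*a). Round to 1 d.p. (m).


Convert speed: V = 175 / 3.6 = 48.6111 m/s
V^2 = 2363.0401
d = 2363.0401 / (2 * 0.6)
d = 2363.0401 / 1.2
d = 1969.2 m

1969.2


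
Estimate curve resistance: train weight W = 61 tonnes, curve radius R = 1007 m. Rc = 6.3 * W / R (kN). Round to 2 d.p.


Rc = 6.3 * W / R
Rc = 6.3 * 61 / 1007
Rc = 384.3 / 1007
Rc = 0.38 kN

0.38


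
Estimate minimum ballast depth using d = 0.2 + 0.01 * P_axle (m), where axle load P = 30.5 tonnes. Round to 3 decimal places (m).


d = 0.2 + 0.01 * 30.5
d = 0.2 + 0.305
d = 0.505 m

0.505


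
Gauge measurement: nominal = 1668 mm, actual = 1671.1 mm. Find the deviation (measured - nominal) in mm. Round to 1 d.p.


Deviation = measured - nominal
Deviation = 1671.1 - 1668
Deviation = 3.1 mm

3.1


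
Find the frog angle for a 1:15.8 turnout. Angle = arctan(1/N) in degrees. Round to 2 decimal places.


1/N = 1/15.8 = 0.063291
angle = arctan(0.063291) = 0.063207 rad
angle = 0.063207 * 180/pi = 3.62 degrees

3.62


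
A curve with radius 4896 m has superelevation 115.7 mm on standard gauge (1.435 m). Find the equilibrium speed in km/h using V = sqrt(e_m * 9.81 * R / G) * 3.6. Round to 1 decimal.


Convert cant: e = 115.7 mm = 0.1157 m
V_ms = sqrt(0.1157 * 9.81 * 4896 / 1.435)
V_ms = sqrt(3872.503994) = 62.2294 m/s
V = 62.2294 * 3.6 = 224.0 km/h

224.0


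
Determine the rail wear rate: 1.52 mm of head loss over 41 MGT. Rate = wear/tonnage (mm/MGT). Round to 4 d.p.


Wear rate = total wear / cumulative tonnage
Rate = 1.52 / 41
Rate = 0.0371 mm/MGT

0.0371


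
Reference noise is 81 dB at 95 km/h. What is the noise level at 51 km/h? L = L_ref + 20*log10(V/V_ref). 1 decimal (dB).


V/V_ref = 51 / 95 = 0.536842
log10(0.536842) = -0.270153
20 * -0.270153 = -5.4031
L = 81 + -5.4031 = 75.6 dB

75.6


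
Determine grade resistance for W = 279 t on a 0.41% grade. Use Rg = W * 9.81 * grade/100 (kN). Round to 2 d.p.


Rg = W * 9.81 * grade / 100
Rg = 279 * 9.81 * 0.41 / 100
Rg = 2736.99 * 0.0041
Rg = 11.22 kN

11.22


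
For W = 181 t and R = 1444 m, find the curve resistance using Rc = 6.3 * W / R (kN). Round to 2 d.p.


Rc = 6.3 * W / R
Rc = 6.3 * 181 / 1444
Rc = 1140.3 / 1444
Rc = 0.79 kN

0.79


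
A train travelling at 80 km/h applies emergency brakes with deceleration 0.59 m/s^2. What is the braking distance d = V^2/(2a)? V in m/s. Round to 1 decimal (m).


Convert speed: V = 80 / 3.6 = 22.2222 m/s
V^2 = 493.8272
d = 493.8272 / (2 * 0.59)
d = 493.8272 / 1.18
d = 418.5 m

418.5


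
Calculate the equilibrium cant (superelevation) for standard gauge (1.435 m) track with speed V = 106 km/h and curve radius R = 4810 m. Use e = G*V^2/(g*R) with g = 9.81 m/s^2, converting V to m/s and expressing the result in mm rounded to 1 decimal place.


Convert speed: V = 106 / 3.6 = 29.4444 m/s
Apply formula: e = 1.435 * 29.4444^2 / (9.81 * 4810)
e = 1.435 * 866.9753 / 47186.1
e = 0.026366 m = 26.4 mm

26.4


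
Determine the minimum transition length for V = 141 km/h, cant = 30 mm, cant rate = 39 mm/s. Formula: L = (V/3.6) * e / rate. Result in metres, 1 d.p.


Convert speed: V = 141 / 3.6 = 39.1667 m/s
L = 39.1667 * 30 / 39
L = 1175.0 / 39
L = 30.1 m

30.1


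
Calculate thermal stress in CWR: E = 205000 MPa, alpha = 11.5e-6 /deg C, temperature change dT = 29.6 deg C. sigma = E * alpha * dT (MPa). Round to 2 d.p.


sigma = E * alpha * dT
sigma = 205000 * 11.5e-6 * 29.6
sigma = 2.3575 * 29.6
sigma = 69.78 MPa

69.78


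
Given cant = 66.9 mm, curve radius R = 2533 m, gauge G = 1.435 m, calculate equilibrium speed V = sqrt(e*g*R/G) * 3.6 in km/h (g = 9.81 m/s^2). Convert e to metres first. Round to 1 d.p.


Convert cant: e = 66.9 mm = 0.0669 m
V_ms = sqrt(0.0669 * 9.81 * 2533 / 1.435)
V_ms = sqrt(1158.452987) = 34.0361 m/s
V = 34.0361 * 3.6 = 122.5 km/h

122.5


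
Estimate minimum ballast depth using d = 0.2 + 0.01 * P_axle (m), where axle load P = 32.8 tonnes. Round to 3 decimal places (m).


d = 0.2 + 0.01 * 32.8
d = 0.2 + 0.328
d = 0.528 m

0.528


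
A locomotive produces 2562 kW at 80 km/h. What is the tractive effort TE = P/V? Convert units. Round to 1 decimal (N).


Convert: P = 2562 kW = 2562000 W
V = 80 / 3.6 = 22.2222 m/s
TE = 2562000 / 22.2222
TE = 115290.0 N

115290.0


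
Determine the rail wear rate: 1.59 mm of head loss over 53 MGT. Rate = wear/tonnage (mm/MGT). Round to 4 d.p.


Wear rate = total wear / cumulative tonnage
Rate = 1.59 / 53
Rate = 0.0300 mm/MGT

0.0300
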